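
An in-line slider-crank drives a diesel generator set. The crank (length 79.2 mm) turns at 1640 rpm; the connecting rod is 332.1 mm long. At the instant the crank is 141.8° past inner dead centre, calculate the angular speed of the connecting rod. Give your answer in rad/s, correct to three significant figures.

ω = 171.7 rad/s (converted from 1640 rpm).
The rod makes angle φ with the slider axis where L sinφ = r sinθ; differentiating, L cosφ·φ̇ = r ω cosθ.
L cosφ = √(L² − r² sin²θ) = 0.32847 m.
|ω_rod| = r ω |cosθ| / √(L² − r² sin²θ) = 0.0792·171.7·0.78586/0.32847 = 32.542 rad/s.

32.5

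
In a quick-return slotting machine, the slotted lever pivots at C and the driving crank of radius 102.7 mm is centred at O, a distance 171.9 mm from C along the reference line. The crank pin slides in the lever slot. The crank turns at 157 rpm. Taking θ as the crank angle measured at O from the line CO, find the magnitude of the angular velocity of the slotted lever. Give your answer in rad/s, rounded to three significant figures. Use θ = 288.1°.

5.16

ω = 16.44 rad/s (from 157 rpm).
Crank pin A relative to C: A = (d + r cosθ, r sinθ); lever angle φ = atan2(r sinθ, d + r cosθ).
Differentiating tanφ: φ̇ = rω(d cosθ + r)/(d² + r² + 2dr cosθ).
d² + r² + 2dr cosθ = |CA|² = 0.0510663 m²;  d cosθ + r = +0.15611 m.
|ω_lever| = |0.1027·16.44·+0.15611| / 0.0510663 = 5.1616 rad/s.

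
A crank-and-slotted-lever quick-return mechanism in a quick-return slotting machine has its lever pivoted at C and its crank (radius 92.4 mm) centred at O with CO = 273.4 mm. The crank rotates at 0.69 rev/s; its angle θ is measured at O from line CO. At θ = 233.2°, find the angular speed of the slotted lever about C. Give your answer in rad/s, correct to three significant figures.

ω = 4.335 rad/s (from 0.69 rev/s).
Crank pin A relative to C: A = (d + r cosθ, r sinθ); lever angle φ = atan2(r sinθ, d + r cosθ).
Differentiating tanφ: φ̇ = rω(d cosθ + r)/(d² + r² + 2dr cosθ).
d² + r² + 2dr cosθ = |CA|² = 0.0530201 m²;  d cosθ + r = -0.071373 m.
|ω_lever| = |0.0924·4.335·-0.071373| / 0.0530201 = 0.53926 rad/s.

0.539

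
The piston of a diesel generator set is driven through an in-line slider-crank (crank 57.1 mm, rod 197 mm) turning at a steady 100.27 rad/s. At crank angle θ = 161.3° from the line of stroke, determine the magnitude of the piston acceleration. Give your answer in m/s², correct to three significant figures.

410

ω = 100.3 rad/s
x(θ) = r cosθ + √(L² − r² sin²θ); with ω constant, a = ω²·d²x/dθ².
d²x/dθ² = −r cosθ − r²(cos2θ)/√u − r⁴ sin²2θ/(4u^{3/2}),  u = L² − r² sin²θ = 0.0384739 m².
Substituting r = 0.0571 m, L = 0.197 m, θ = 161.3°: d²x/dθ² = +0.040751 m.
a = ω²·d²x/dθ² = (100.3)²·(+0.040751) = +409.71 m/s²;  |a| = 409.71 m/s².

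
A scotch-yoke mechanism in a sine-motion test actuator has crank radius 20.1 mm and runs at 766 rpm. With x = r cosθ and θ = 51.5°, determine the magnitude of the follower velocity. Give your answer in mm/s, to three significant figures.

ω = 80.22 rad/s (from 766 rpm).
x = r cosθ ⇒ ẋ = −rω sinθ.
|v| = rω|sinθ| = 0.0201·80.22·|sin 51.5°| = 1.2618 m/s = 1261.8 mm/s.

1260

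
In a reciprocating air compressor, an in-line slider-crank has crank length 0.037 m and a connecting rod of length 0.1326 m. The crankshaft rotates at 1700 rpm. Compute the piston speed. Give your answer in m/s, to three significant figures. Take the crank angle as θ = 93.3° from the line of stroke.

6.47

ω = 2π·1700/60 = 178 rad/s
For an in-line slider-crank, x = r cosθ + √(L² − r² sin²θ), so v = −rω sinθ·[1 + r cosθ/√(L² − r² sin²θ)].
With r = 0.037 m, L = 0.1326 m, θ = 93.3°: √(L² − r² sin²θ) = 0.12735 m.
v = −0.037·178·0.99834·[1 + 0.037·-0.05756/0.12735] = -6.466 m/s.
|v| = 6.466 m/s.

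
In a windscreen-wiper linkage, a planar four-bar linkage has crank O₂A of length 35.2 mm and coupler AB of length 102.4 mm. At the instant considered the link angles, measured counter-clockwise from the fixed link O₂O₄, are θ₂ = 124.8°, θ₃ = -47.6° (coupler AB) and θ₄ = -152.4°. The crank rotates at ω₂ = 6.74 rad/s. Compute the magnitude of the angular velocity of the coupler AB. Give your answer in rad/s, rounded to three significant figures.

2.38

ω₂ = 6.74 rad/s
Differentiating the loop-closure r₂e^{iθ₂}+r₃e^{iθ₃}=r₁+r₄e^{iθ₄} gives r₂ω₂e^{iθ₂}+r₃ω₃e^{iθ₃}=r₄ω₄e^{iθ₄}.
Eliminating the other unknown: ω₃ = r₂ω₂ sin(θ₄−θ₂) / [r₃ sin(θ₃−θ₄)].
Numerator sine = +0.99211; denominator sine = +0.96682.
Result = 0.0352·6.74·(+0.99211) / (0.1024·(+0.96682)) = +2.3775 rad/s; magnitude 2.3775 rad/s.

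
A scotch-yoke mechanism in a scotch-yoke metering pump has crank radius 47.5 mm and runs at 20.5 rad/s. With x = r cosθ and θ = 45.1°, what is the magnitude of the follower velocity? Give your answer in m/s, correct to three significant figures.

0.690

ω = 20.5 rad/s
x = r cosθ ⇒ ẋ = −rω sinθ.
|v| = rω|sinθ| = 0.0475·20.5·|sin 45.1°| = 0.68975 m/s.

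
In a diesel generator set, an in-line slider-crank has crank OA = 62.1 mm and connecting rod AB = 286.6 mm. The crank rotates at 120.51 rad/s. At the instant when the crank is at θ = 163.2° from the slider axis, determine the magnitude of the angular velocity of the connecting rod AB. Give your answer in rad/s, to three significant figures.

25.0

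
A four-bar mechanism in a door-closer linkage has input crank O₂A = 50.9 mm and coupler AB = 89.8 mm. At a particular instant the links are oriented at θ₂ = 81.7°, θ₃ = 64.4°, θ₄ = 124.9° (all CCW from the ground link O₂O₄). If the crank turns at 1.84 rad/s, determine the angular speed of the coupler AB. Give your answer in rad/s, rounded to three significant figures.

0.820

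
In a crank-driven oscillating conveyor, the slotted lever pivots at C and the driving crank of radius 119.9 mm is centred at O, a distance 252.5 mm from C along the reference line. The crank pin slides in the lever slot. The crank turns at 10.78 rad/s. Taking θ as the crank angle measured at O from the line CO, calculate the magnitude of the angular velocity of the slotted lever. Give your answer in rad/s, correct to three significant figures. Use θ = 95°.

1.74

ω = 10.78 rad/s
Crank pin A relative to C: A = (d + r cosθ, r sinθ); lever angle φ = atan2(r sinθ, d + r cosθ).
Differentiating tanφ: φ̇ = rω(d cosθ + r)/(d² + r² + 2dr cosθ).
d² + r² + 2dr cosθ = |CA|² = 0.072855 m²;  d cosθ + r = +0.097893 m.
|ω_lever| = |0.1199·10.78·+0.097893| / 0.072855 = 1.7367 rad/s.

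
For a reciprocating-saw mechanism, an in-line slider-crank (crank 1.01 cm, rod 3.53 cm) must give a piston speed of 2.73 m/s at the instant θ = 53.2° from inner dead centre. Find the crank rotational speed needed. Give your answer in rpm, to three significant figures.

2740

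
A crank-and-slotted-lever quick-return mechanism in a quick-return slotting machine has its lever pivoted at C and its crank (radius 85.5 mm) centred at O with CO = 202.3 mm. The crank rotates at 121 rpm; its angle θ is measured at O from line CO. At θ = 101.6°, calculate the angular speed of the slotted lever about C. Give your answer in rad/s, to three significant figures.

1.18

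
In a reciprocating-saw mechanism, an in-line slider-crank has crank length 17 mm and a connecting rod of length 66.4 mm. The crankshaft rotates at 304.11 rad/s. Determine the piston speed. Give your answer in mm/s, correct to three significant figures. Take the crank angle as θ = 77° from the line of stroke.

ω = 304.1 rad/s
For an in-line slider-crank, x = r cosθ + √(L² − r² sin²θ), so v = −rω sinθ·[1 + r cosθ/√(L² − r² sin²θ)].
With r = 0.017 m, L = 0.0664 m, θ = 77°: √(L² − r² sin²θ) = 0.064301 m.
v = −0.017·304.1·0.97437·[1 + 0.017·0.22495/0.064301] = -5.337 m/s.
|v| = 5.337 m/s = 5337 mm/s.

5340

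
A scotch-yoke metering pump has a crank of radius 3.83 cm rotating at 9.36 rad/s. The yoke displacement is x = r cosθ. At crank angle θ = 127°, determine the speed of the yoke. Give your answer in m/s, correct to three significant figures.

0.286

ω = 9.36 rad/s
x = r cosθ ⇒ ẋ = −rω sinθ.
|v| = rω|sinθ| = 0.0383·9.36·|sin 127°| = 0.2863 m/s.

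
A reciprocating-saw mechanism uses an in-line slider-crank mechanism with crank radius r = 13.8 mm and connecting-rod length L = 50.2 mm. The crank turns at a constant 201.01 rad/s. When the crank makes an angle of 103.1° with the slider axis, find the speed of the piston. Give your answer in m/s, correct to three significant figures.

2.53

ω = 201 rad/s
For an in-line slider-crank, x = r cosθ + √(L² − r² sin²θ), so v = −rω sinθ·[1 + r cosθ/√(L² − r² sin²θ)].
With r = 0.0138 m, L = 0.0502 m, θ = 103.1°: √(L² − r² sin²θ) = 0.048367 m.
v = −0.0138·201·0.97398·[1 + 0.0138·-0.22665/0.048367] = -2.527 m/s.
|v| = 2.527 m/s.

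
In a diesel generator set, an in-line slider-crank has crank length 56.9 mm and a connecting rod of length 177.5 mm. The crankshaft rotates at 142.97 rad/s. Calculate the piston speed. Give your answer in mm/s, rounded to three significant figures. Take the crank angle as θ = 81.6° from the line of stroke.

ω = 143 rad/s
For an in-line slider-crank, x = r cosθ + √(L² − r² sin²θ), so v = −rω sinθ·[1 + r cosθ/√(L² − r² sin²θ)].
With r = 0.0569 m, L = 0.1775 m, θ = 81.6°: √(L² − r² sin²θ) = 0.16834 m.
v = −0.0569·143·0.98927·[1 + 0.0569·0.14608/0.16834] = -8.4451 m/s.
|v| = 8.4451 m/s = 8445.1 mm/s.

8450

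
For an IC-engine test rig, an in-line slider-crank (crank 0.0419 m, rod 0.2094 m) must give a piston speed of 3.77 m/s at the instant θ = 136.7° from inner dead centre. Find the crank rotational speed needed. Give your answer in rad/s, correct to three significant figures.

154

For an in-line slider-crank, |v_piston| = rω|sinθ|·[1 + r cosθ/√(L² − r² sin²θ)].
With r = 0.0419 m, L = 0.2094 m, θ = 136.7°: the bracketed kinematic factor |dx/dθ| = 0.024511 m.
ω = v/|dx/dθ| = 3.77/0.024511 = 153.81 rad/s.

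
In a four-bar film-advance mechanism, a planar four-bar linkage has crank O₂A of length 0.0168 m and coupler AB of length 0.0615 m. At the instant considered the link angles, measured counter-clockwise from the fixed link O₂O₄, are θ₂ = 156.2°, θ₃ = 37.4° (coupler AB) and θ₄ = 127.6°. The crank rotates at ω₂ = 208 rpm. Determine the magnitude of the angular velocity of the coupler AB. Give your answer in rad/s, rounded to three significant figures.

ω₂ = 21.78 rad/s (from 208 rpm).
Differentiating the loop-closure r₂e^{iθ₂}+r₃e^{iθ₃}=r₁+r₄e^{iθ₄} gives r₂ω₂e^{iθ₂}+r₃ω₃e^{iθ₃}=r₄ω₄e^{iθ₄}.
Eliminating the other unknown: ω₃ = r₂ω₂ sin(θ₄−θ₂) / [r₃ sin(θ₃−θ₄)].
Numerator sine = -0.47869; denominator sine = -0.99999.
Result = 0.0168·21.78·(-0.47869) / (0.0615·(-0.99999)) = +2.8483 rad/s; magnitude 2.8483 rad/s.

2.85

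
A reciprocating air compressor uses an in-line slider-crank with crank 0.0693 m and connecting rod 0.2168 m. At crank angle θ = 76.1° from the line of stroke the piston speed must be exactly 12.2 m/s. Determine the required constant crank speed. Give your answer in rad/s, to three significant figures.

168

For an in-line slider-crank, |v_piston| = rω|sinθ|·[1 + r cosθ/√(L² − r² sin²θ)].
With r = 0.0693 m, L = 0.2168 m, θ = 76.1°: the bracketed kinematic factor |dx/dθ| = 0.072704 m.
ω = v/|dx/dθ| = 12.2/0.072704 = 167.8 rad/s.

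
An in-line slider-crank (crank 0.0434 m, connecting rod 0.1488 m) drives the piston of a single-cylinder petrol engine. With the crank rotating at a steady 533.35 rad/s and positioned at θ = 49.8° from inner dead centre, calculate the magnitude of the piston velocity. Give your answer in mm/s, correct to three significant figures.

21100

ω = 533.4 rad/s
For an in-line slider-crank, x = r cosθ + √(L² − r² sin²θ), so v = −rω sinθ·[1 + r cosθ/√(L² − r² sin²θ)].
With r = 0.0434 m, L = 0.1488 m, θ = 49.8°: √(L² − r² sin²θ) = 0.14506 m.
v = −0.0434·533.4·0.76380·[1 + 0.0434·0.64546/0.14506] = -21.094 m/s.
|v| = 21.094 m/s = 21094 mm/s.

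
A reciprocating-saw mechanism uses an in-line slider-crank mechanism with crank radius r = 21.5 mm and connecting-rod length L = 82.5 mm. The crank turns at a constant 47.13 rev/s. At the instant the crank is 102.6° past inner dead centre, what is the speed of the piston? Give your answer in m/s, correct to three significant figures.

5.85

ω = 2π·47.1 = 296.1 rad/s
For an in-line slider-crank, x = r cosθ + √(L² − r² sin²θ), so v = −rω sinθ·[1 + r cosθ/√(L² − r² sin²θ)].
With r = 0.0215 m, L = 0.0825 m, θ = 102.6°: √(L² − r² sin²θ) = 0.079787 m.
v = −0.0215·296.1·0.97592·[1 + 0.0215·-0.21814/0.079787] = -5.8482 m/s.
|v| = 5.8482 m/s.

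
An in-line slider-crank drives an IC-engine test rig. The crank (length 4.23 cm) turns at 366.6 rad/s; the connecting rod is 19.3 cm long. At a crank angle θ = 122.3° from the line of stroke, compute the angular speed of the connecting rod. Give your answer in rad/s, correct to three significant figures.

43.7

ω = 366.6 rad/s
The rod makes angle φ with the slider axis where L sinφ = r sinθ; differentiating, L cosφ·φ̇ = r ω cosθ.
L cosφ = √(L² − r² sin²θ) = 0.18966 m.
|ω_rod| = r ω |cosθ| / √(L² − r² sin²θ) = 0.0423·366.6·0.53435/0.18966 = 43.69 rad/s.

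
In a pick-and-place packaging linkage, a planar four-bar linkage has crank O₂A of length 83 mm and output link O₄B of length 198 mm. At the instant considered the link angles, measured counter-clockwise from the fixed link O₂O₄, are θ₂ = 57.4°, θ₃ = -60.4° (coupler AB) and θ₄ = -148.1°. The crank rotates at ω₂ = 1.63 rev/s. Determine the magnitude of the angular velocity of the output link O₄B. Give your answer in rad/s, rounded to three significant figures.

3.80

ω₂ = 10.24 rad/s (from 1.63 rev/s).
Differentiating the loop-closure r₂e^{iθ₂}+r₃e^{iθ₃}=r₁+r₄e^{iθ₄} gives r₂ω₂e^{iθ₂}+r₃ω₃e^{iθ₃}=r₄ω₄e^{iθ₄}.
Eliminating the other unknown: ω₄ = r₂ω₂ sin(θ₂−θ₃) / [r₄ sin(θ₄−θ₃)].
Numerator sine = +0.88458; denominator sine = -0.99919.
Result = 0.083·10.24·(+0.88458) / (0.198·(-0.99919)) = -3.8007 rad/s; magnitude 3.8007 rad/s.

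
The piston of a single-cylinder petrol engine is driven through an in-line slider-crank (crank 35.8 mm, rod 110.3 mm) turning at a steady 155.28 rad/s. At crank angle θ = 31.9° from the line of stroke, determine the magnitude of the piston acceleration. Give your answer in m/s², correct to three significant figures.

865

ω = 155.3 rad/s
x(θ) = r cosθ + √(L² − r² sin²θ); with ω constant, a = ω²·d²x/dθ².
d²x/dθ² = −r cosθ − r²(cos2θ)/√u − r⁴ sin²2θ/(4u^{3/2}),  u = L² − r² sin²θ = 0.0118082 m².
Substituting r = 0.0358 m, L = 0.1103 m, θ = 31.9°: d²x/dθ² = -0.035858 m.
a = ω²·d²x/dθ² = (155.3)²·(-0.035858) = -864.61 m/s²;  |a| = 864.61 m/s².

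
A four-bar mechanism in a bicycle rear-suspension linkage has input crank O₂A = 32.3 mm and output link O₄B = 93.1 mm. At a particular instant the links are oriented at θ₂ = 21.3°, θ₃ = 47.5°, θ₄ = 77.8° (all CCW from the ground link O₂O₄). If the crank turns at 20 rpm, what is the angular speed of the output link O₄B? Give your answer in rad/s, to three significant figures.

0.636

ω₂ = 2.094 rad/s (from 20 rpm).
Differentiating the loop-closure r₂e^{iθ₂}+r₃e^{iθ₃}=r₁+r₄e^{iθ₄} gives r₂ω₂e^{iθ₂}+r₃ω₃e^{iθ₃}=r₄ω₄e^{iθ₄}.
Eliminating the other unknown: ω₄ = r₂ω₂ sin(θ₂−θ₃) / [r₄ sin(θ₄−θ₃)].
Numerator sine = -0.44151; denominator sine = +0.50453.
Result = 0.0323·2.094·(-0.44151) / (0.0931·(+0.50453)) = -0.63586 rad/s; magnitude 0.63586 rad/s.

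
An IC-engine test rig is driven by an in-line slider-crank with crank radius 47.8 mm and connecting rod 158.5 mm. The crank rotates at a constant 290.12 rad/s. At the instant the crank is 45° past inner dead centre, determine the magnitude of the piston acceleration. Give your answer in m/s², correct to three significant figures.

2870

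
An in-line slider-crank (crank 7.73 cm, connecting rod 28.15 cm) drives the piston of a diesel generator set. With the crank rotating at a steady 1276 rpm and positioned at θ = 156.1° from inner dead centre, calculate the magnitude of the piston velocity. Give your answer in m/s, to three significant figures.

ω = 2π·1276/60 = 133.6 rad/s
For an in-line slider-crank, x = r cosθ + √(L² − r² sin²θ), so v = −rω sinθ·[1 + r cosθ/√(L² − r² sin²θ)].
With r = 0.0773 m, L = 0.2815 m, θ = 156.1°: √(L² − r² sin²θ) = 0.27975 m.
v = −0.0773·133.6·0.40514·[1 + 0.0773·-0.91425/0.27975] = -3.1276 m/s.
|v| = 3.1276 m/s.

3.13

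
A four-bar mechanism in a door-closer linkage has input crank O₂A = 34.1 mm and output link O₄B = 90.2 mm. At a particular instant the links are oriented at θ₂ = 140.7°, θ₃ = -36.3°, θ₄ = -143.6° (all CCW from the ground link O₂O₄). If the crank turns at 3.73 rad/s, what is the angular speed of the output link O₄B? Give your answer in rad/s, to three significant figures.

ω₂ = 3.73 rad/s
Differentiating the loop-closure r₂e^{iθ₂}+r₃e^{iθ₃}=r₁+r₄e^{iθ₄} gives r₂ω₂e^{iθ₂}+r₃ω₃e^{iθ₃}=r₄ω₄e^{iθ₄}.
Eliminating the other unknown: ω₄ = r₂ω₂ sin(θ₂−θ₃) / [r₄ sin(θ₄−θ₃)].
Numerator sine = +0.05234; denominator sine = -0.95476.
Result = 0.0341·3.73·(+0.05234) / (0.0902·(-0.95476)) = -0.077297 rad/s; magnitude 0.077297 rad/s.

0.0773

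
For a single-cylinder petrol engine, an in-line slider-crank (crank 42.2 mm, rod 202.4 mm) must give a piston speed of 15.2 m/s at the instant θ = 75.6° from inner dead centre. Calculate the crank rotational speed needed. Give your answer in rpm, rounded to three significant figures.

3370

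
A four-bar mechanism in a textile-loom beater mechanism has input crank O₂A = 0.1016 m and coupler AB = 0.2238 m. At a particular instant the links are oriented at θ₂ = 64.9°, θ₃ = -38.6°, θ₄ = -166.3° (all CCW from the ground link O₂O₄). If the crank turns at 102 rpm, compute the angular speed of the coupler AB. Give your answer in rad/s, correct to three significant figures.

4.78

ω₂ = 10.68 rad/s (from 102 rpm).
Differentiating the loop-closure r₂e^{iθ₂}+r₃e^{iθ₃}=r₁+r₄e^{iθ₄} gives r₂ω₂e^{iθ₂}+r₃ω₃e^{iθ₃}=r₄ω₄e^{iθ₄}.
Eliminating the other unknown: ω₃ = r₂ω₂ sin(θ₄−θ₂) / [r₃ sin(θ₃−θ₄)].
Numerator sine = +0.77934; denominator sine = +0.79122.
Result = 0.1016·10.68·(+0.77934) / (0.2238·(+0.79122)) = +4.7763 rad/s; magnitude 4.7763 rad/s.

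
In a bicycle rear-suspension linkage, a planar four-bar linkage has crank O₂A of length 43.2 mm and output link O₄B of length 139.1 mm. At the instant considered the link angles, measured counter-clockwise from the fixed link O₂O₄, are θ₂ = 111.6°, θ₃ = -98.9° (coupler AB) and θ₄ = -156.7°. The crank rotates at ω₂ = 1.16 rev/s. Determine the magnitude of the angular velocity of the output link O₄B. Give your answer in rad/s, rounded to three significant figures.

ω₂ = 7.288 rad/s (from 1.16 rev/s).
Differentiating the loop-closure r₂e^{iθ₂}+r₃e^{iθ₃}=r₁+r₄e^{iθ₄} gives r₂ω₂e^{iθ₂}+r₃ω₃e^{iθ₃}=r₄ω₄e^{iθ₄}.
Eliminating the other unknown: ω₄ = r₂ω₂ sin(θ₂−θ₃) / [r₄ sin(θ₄−θ₃)].
Numerator sine = -0.50754; denominator sine = -0.84619.
Result = 0.0432·7.288·(-0.50754) / (0.1391·(-0.84619)) = +1.3577 rad/s; magnitude 1.3577 rad/s.

1.36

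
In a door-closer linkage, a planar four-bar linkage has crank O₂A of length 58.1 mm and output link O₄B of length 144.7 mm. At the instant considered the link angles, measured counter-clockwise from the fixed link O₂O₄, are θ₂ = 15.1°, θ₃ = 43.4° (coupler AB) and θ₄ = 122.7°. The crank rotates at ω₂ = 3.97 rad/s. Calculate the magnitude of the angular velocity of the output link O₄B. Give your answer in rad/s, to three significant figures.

ω₂ = 3.97 rad/s
Differentiating the loop-closure r₂e^{iθ₂}+r₃e^{iθ₃}=r₁+r₄e^{iθ₄} gives r₂ω₂e^{iθ₂}+r₃ω₃e^{iθ₃}=r₄ω₄e^{iθ₄}.
Eliminating the other unknown: ω₄ = r₂ω₂ sin(θ₂−θ₃) / [r₄ sin(θ₄−θ₃)].
Numerator sine = -0.47409; denominator sine = +0.98261.
Result = 0.0581·3.97·(-0.47409) / (0.1447·(+0.98261)) = -0.76909 rad/s; magnitude 0.76909 rad/s.

0.769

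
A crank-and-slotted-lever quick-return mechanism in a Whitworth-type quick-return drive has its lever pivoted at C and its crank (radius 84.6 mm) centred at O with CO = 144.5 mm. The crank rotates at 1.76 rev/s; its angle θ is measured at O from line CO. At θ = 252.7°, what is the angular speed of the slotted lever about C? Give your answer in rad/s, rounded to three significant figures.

1.88

ω = 11.06 rad/s (from 1.76 rev/s).
Crank pin A relative to C: A = (d + r cosθ, r sinθ); lever angle φ = atan2(r sinθ, d + r cosθ).
Differentiating tanφ: φ̇ = rω(d cosθ + r)/(d² + r² + 2dr cosθ).
d² + r² + 2dr cosθ = |CA|² = 0.0207668 m²;  d cosθ + r = +0.041629 m.
|ω_lever| = |0.0846·11.06·+0.041629| / 0.0207668 = 1.8754 rad/s.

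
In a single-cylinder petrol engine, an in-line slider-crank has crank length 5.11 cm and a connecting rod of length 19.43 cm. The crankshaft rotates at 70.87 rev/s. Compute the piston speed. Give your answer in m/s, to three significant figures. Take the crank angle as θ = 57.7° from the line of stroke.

22.0

ω = 2π·70.9 = 445.3 rad/s
For an in-line slider-crank, x = r cosθ + √(L² − r² sin²θ), so v = −rω sinθ·[1 + r cosθ/√(L² − r² sin²θ)].
With r = 0.0511 m, L = 0.1943 m, θ = 57.7°: √(L² − r² sin²θ) = 0.18944 m.
v = −0.0511·445.3·0.84526·[1 + 0.0511·0.53435/0.18944] = -22.006 m/s.
|v| = 22.006 m/s.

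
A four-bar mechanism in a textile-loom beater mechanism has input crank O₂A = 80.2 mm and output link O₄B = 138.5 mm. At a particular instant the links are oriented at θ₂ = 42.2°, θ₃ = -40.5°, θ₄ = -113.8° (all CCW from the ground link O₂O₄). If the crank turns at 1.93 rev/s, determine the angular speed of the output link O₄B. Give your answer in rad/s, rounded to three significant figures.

7.27

ω₂ = 12.13 rad/s (from 1.93 rev/s).
Differentiating the loop-closure r₂e^{iθ₂}+r₃e^{iθ₃}=r₁+r₄e^{iθ₄} gives r₂ω₂e^{iθ₂}+r₃ω₃e^{iθ₃}=r₄ω₄e^{iθ₄}.
Eliminating the other unknown: ω₄ = r₂ω₂ sin(θ₂−θ₃) / [r₄ sin(θ₄−θ₃)].
Numerator sine = +0.99189; denominator sine = -0.95782.
Result = 0.0802·12.13·(+0.99189) / (0.1385·(-0.95782)) = -7.2718 rad/s; magnitude 7.2718 rad/s.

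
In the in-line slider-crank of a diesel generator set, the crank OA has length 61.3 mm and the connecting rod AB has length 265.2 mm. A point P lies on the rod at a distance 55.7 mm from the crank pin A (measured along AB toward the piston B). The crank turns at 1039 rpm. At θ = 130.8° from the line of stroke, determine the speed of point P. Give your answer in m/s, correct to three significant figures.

5.98

ω = 108.8 rad/s.  Crank-pin speed |V_A| = rω = 6.6697 m/s, perpendicular to OA.
Rod angle: sinφ = −(r/L) sinθ ⇒ φ = -10.077°; ω_rod = −rω cosθ/√(L²−r²sin²θ) = +16.691 rad/s.
V_P = V_A + ω_rod × AP, with AP = 0.0557 m along the rod.
Components: V_Px = −rω sinθ − a·ω_rod·sinφ = -4.8862 m/s;  V_Py = rω cosθ + a·ω_rod·cosφ = -3.4428 m/s.
|V_P| = √(V_Px² + V_Py²) = 5.9773 m/s.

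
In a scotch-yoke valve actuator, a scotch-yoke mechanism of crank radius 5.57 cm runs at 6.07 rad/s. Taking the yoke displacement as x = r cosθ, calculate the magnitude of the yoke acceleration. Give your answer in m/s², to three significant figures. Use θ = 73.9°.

0.569

ω = 6.07 rad/s
x = r cosθ ⇒ ẍ = −rω² cosθ (ω constant).
|a| = rω²|cosθ| = 0.0557·(6.07)²·|cos 73.9°| = 0.56912 m/s².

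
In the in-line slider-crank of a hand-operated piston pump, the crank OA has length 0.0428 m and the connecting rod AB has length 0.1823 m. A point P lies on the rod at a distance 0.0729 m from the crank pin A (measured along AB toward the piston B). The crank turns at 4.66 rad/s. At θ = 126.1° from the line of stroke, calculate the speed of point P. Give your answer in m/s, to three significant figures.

ω = 4.66 rad/s.  Crank-pin speed |V_A| = rω = 0.19945 m/s, perpendicular to OA.
Rod angle: sinφ = −(r/L) sinθ ⇒ φ = -10.935°; ω_rod = −rω cosθ/√(L²−r²sin²θ) = +0.65654 rad/s.
V_P = V_A + ω_rod × AP, with AP = 0.0729 m along the rod.
Components: V_Px = −rω sinθ − a·ω_rod·sinφ = -0.15207 m/s;  V_Py = rω cosθ + a·ω_rod·cosφ = -0.070521 m/s.
|V_P| = √(V_Px² + V_Py²) = 0.16763 m/s.

0.168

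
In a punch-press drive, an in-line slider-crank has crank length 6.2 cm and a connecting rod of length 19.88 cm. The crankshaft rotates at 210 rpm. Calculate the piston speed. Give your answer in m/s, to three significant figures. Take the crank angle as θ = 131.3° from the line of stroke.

ω = 2π·210/60 = 21.99 rad/s
For an in-line slider-crank, x = r cosθ + √(L² − r² sin²θ), so v = −rω sinθ·[1 + r cosθ/√(L² − r² sin²θ)].
With r = 0.062 m, L = 0.1988 m, θ = 131.3°: √(L² − r² sin²θ) = 0.19327 m.
v = −0.062·21.99·0.75126·[1 + 0.062·-0.66000/0.19327] = -0.80744 m/s.
|v| = 0.80744 m/s.

0.807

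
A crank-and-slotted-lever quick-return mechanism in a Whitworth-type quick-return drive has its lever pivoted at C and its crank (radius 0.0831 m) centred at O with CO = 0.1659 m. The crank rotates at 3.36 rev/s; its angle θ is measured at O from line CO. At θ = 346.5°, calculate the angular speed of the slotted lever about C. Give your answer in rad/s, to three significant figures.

7.00

ω = 21.11 rad/s (from 3.36 rev/s).
Crank pin A relative to C: A = (d + r cosθ, r sinθ); lever angle φ = atan2(r sinθ, d + r cosθ).
Differentiating tanφ: φ̇ = rω(d cosθ + r)/(d² + r² + 2dr cosθ).
d² + r² + 2dr cosθ = |CA|² = 0.0612392 m²;  d cosθ + r = +0.24442 m.
|ω_lever| = |0.0831·21.11·+0.24442| / 0.0612392 = 7.002 rad/s.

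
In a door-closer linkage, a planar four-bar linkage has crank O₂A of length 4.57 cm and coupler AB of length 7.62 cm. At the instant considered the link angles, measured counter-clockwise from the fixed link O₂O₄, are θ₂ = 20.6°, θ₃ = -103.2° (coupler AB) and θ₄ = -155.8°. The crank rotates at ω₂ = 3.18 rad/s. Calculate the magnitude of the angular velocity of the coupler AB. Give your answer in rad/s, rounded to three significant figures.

0.151

ω₂ = 3.18 rad/s
Differentiating the loop-closure r₂e^{iθ₂}+r₃e^{iθ₃}=r₁+r₄e^{iθ₄} gives r₂ω₂e^{iθ₂}+r₃ω₃e^{iθ₃}=r₄ω₄e^{iθ₄}.
Eliminating the other unknown: ω₃ = r₂ω₂ sin(θ₄−θ₂) / [r₃ sin(θ₃−θ₄)].
Numerator sine = -0.06279; denominator sine = +0.79441.
Result = 0.0457·3.18·(-0.06279) / (0.0762·(+0.79441)) = -0.15074 rad/s; magnitude 0.15074 rad/s.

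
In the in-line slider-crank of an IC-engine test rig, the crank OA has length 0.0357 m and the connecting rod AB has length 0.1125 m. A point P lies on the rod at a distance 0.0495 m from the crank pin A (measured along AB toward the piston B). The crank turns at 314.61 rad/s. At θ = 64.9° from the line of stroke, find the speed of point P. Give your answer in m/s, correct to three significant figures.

11.1

ω = 314.6 rad/s.  Crank-pin speed |V_A| = rω = 11.232 m/s, perpendicular to OA.
Rod angle: sinφ = −(r/L) sinθ ⇒ φ = -16.700°; ω_rod = −rω cosθ/√(L²−r²sin²θ) = -44.215 rad/s.
V_P = V_A + ω_rod × AP, with AP = 0.0495 m along the rod.
Components: V_Px = −rω sinθ − a·ω_rod·sinφ = -10.8 m/s;  V_Py = rω cosθ + a·ω_rod·cosφ = +2.6681 m/s.
|V_P| = √(V_Px² + V_Py²) = 11.125 m/s.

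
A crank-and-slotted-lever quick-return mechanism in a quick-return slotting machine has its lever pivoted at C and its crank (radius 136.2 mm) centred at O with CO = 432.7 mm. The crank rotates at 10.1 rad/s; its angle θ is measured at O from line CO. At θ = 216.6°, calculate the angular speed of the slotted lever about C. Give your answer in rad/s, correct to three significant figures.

ω = 10.1 rad/s
Crank pin A relative to C: A = (d + r cosθ, r sinθ); lever angle φ = atan2(r sinθ, d + r cosθ).
Differentiating tanφ: φ̇ = rω(d cosθ + r)/(d² + r² + 2dr cosθ).
d² + r² + 2dr cosθ = |CA|² = 0.111154 m²;  d cosθ + r = -0.21118 m.
|ω_lever| = |0.1362·10.1·-0.21118| / 0.111154 = 2.6135 rad/s.

2.61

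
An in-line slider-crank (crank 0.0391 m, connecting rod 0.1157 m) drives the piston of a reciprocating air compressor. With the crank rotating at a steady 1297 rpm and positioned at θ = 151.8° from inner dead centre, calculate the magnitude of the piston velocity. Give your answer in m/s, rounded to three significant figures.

ω = 2π·1297/60 = 135.8 rad/s
For an in-line slider-crank, x = r cosθ + √(L² − r² sin²θ), so v = −rω sinθ·[1 + r cosθ/√(L² − r² sin²θ)].
With r = 0.0391 m, L = 0.1157 m, θ = 151.8°: √(L² − r² sin²θ) = 0.11422 m.
v = −0.0391·135.8·0.47255·[1 + 0.0391·-0.88130/0.11422] = -1.7524 m/s.
|v| = 1.7524 m/s.

1.75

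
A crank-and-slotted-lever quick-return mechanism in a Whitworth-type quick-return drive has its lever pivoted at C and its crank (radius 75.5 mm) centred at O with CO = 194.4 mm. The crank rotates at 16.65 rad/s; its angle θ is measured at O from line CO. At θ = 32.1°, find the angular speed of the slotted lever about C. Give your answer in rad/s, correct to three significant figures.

ω = 16.65 rad/s
Crank pin A relative to C: A = (d + r cosθ, r sinθ); lever angle φ = atan2(r sinθ, d + r cosθ).
Differentiating tanφ: φ̇ = rω(d cosθ + r)/(d² + r² + 2dr cosθ).
d² + r² + 2dr cosθ = |CA|² = 0.0683584 m²;  d cosθ + r = +0.24018 m.
|ω_lever| = |0.0755·16.65·+0.24018| / 0.0683584 = 4.4168 rad/s.

4.42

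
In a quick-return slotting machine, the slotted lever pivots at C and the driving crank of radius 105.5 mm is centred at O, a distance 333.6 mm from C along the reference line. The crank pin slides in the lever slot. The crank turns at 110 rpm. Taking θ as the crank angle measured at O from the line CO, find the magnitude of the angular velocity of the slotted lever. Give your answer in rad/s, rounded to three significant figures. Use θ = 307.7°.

ω = 11.52 rad/s (from 110 rpm).
Crank pin A relative to C: A = (d + r cosθ, r sinθ); lever angle φ = atan2(r sinθ, d + r cosθ).
Differentiating tanφ: φ̇ = rω(d cosθ + r)/(d² + r² + 2dr cosθ).
d² + r² + 2dr cosθ = |CA|² = 0.165464 m²;  d cosθ + r = +0.30951 m.
|ω_lever| = |0.1055·11.52·+0.30951| / 0.165464 = 2.2732 rad/s.

2.27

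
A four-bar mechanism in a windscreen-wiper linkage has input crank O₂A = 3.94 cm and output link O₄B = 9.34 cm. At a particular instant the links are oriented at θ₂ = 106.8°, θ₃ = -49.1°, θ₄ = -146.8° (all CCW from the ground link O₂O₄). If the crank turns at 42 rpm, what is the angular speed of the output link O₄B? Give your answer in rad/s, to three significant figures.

0.764

ω₂ = 4.398 rad/s (from 42 rpm).
Differentiating the loop-closure r₂e^{iθ₂}+r₃e^{iθ₃}=r₁+r₄e^{iθ₄} gives r₂ω₂e^{iθ₂}+r₃ω₃e^{iθ₃}=r₄ω₄e^{iθ₄}.
Eliminating the other unknown: ω₄ = r₂ω₂ sin(θ₂−θ₃) / [r₄ sin(θ₄−θ₃)].
Numerator sine = +0.40833; denominator sine = -0.99098.
Result = 0.0394·4.398·(+0.40833) / (0.0934·(-0.99098)) = -0.76449 rad/s; magnitude 0.76449 rad/s.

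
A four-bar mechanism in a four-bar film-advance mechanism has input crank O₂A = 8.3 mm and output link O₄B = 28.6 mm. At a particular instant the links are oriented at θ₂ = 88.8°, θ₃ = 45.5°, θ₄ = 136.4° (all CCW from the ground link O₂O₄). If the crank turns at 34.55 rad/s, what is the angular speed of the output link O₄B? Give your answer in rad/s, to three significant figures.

ω₂ = 34.55 rad/s
Differentiating the loop-closure r₂e^{iθ₂}+r₃e^{iθ₃}=r₁+r₄e^{iθ₄} gives r₂ω₂e^{iθ₂}+r₃ω₃e^{iθ₃}=r₄ω₄e^{iθ₄}.
Eliminating the other unknown: ω₄ = r₂ω₂ sin(θ₂−θ₃) / [r₄ sin(θ₄−θ₃)].
Numerator sine = +0.68582; denominator sine = +0.99988.
Result = 0.0083·34.55·(+0.68582) / (0.0286·(+0.99988)) = +6.8774 rad/s; magnitude 6.8774 rad/s.

6.88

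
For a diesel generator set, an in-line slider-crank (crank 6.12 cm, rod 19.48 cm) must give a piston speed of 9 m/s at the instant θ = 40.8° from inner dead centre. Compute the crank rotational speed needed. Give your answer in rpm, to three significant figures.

1730

For an in-line slider-crank, |v_piston| = rω|sinθ|·[1 + r cosθ/√(L² − r² sin²θ)].
With r = 0.0612 m, L = 0.1948 m, θ = 40.8°: the bracketed kinematic factor |dx/dθ| = 0.049707 m.
ω = v/|dx/dθ| = 9/0.049707 = 181.06 rad/s.
N = 60ω/(2π) = 1729 rpm.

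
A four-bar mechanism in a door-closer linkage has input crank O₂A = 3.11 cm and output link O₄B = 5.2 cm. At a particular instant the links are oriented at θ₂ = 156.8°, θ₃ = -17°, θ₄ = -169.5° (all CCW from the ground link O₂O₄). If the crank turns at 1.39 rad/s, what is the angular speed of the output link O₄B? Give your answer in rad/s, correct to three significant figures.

ω₂ = 1.39 rad/s
Differentiating the loop-closure r₂e^{iθ₂}+r₃e^{iθ₃}=r₁+r₄e^{iθ₄} gives r₂ω₂e^{iθ₂}+r₃ω₃e^{iθ₃}=r₄ω₄e^{iθ₄}.
Eliminating the other unknown: ω₄ = r₂ω₂ sin(θ₂−θ₃) / [r₄ sin(θ₄−θ₃)].
Numerator sine = +0.10800; denominator sine = -0.46175.
Result = 0.0311·1.39·(+0.10800) / (0.052·(-0.46175)) = -0.19444 rad/s; magnitude 0.19444 rad/s.

0.194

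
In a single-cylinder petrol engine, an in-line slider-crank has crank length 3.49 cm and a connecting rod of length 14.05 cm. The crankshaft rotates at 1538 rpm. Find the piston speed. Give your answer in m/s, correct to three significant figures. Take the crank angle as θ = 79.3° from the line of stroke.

ω = 2π·1538/60 = 161.1 rad/s
For an in-line slider-crank, x = r cosθ + √(L² − r² sin²θ), so v = −rω sinθ·[1 + r cosθ/√(L² − r² sin²θ)].
With r = 0.0349 m, L = 0.1405 m, θ = 79.3°: √(L² − r² sin²θ) = 0.13625 m.
v = −0.0349·161.1·0.98261·[1 + 0.0349·0.18567/0.13625] = -5.7859 m/s.
|v| = 5.7859 m/s.

5.79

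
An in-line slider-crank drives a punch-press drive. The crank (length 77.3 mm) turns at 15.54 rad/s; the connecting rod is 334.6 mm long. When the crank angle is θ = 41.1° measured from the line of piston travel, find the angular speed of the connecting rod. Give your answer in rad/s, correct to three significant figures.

2.74

ω = 15.54 rad/s
The rod makes angle φ with the slider axis where L sinφ = r sinθ; differentiating, L cosφ·φ̇ = r ω cosθ.
L cosφ = √(L² − r² sin²θ) = 0.33072 m.
|ω_rod| = r ω |cosθ| / √(L² − r² sin²θ) = 0.0773·15.54·0.75356/0.33072 = 2.7371 rad/s.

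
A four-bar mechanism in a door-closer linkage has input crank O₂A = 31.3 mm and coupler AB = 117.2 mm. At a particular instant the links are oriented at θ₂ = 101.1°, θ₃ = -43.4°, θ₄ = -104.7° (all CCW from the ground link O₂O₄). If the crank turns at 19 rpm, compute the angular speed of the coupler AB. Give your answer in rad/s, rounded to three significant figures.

ω₂ = 1.99 rad/s (from 19 rpm).
Differentiating the loop-closure r₂e^{iθ₂}+r₃e^{iθ₃}=r₁+r₄e^{iθ₄} gives r₂ω₂e^{iθ₂}+r₃ω₃e^{iθ₃}=r₄ω₄e^{iθ₄}.
Eliminating the other unknown: ω₃ = r₂ω₂ sin(θ₄−θ₂) / [r₃ sin(θ₃−θ₄)].
Numerator sine = +0.43523; denominator sine = +0.87715.
Result = 0.0313·1.99·(+0.43523) / (0.1172·(+0.87715)) = +0.26366 rad/s; magnitude 0.26366 rad/s.

0.264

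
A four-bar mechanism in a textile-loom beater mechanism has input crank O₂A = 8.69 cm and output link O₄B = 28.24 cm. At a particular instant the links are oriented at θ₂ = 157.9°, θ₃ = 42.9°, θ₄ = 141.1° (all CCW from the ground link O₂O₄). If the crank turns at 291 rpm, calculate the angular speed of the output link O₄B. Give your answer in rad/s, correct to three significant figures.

8.59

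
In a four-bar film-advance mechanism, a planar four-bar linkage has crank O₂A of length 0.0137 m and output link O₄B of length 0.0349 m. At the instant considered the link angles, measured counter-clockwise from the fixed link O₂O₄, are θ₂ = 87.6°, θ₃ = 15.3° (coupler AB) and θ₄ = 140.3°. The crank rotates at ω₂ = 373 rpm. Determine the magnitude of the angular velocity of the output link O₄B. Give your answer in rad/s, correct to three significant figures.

ω₂ = 39.06 rad/s (from 373 rpm).
Differentiating the loop-closure r₂e^{iθ₂}+r₃e^{iθ₃}=r₁+r₄e^{iθ₄} gives r₂ω₂e^{iθ₂}+r₃ω₃e^{iθ₃}=r₄ω₄e^{iθ₄}.
Eliminating the other unknown: ω₄ = r₂ω₂ sin(θ₂−θ₃) / [r₄ sin(θ₄−θ₃)].
Numerator sine = +0.95266; denominator sine = +0.81915.
Result = 0.0137·39.06·(+0.95266) / (0.0349·(+0.81915)) = +17.832 rad/s; magnitude 17.832 rad/s.

17.8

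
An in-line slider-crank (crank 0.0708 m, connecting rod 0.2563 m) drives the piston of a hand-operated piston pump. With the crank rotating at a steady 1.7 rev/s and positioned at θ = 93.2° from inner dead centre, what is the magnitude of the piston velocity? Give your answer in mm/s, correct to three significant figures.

743

ω = 2π·1.7 = 10.68 rad/s
For an in-line slider-crank, x = r cosθ + √(L² − r² sin²θ), so v = −rω sinθ·[1 + r cosθ/√(L² − r² sin²θ)].
With r = 0.0708 m, L = 0.2563 m, θ = 93.2°: √(L² − r² sin²θ) = 0.24636 m.
v = −0.0708·10.68·0.99844·[1 + 0.0708·-0.05582/0.24636] = -0.74295 m/s.
|v| = 0.74295 m/s = 742.95 mm/s.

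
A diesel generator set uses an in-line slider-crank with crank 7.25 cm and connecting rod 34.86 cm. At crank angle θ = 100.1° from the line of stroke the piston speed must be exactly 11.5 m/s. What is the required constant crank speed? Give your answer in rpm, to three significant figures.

1600

For an in-line slider-crank, |v_piston| = rω|sinθ|·[1 + r cosθ/√(L² − r² sin²θ)].
With r = 0.0725 m, L = 0.3486 m, θ = 100.1°: the bracketed kinematic factor |dx/dθ| = 0.068717 m.
ω = v/|dx/dθ| = 11.5/0.068717 = 167.35 rad/s.
N = 60ω/(2π) = 1598.1 rpm.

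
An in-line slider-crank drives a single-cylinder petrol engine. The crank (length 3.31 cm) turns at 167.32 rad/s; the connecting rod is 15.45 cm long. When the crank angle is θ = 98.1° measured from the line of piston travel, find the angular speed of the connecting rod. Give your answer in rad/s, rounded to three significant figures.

ω = 167.3 rad/s
The rod makes angle φ with the slider axis where L sinφ = r sinθ; differentiating, L cosφ·φ̇ = r ω cosθ.
L cosφ = √(L² − r² sin²θ) = 0.15098 m.
|ω_rod| = r ω |cosθ| / √(L² − r² sin²θ) = 0.0331·167.3·0.14090/0.15098 = 5.1684 rad/s.

5.17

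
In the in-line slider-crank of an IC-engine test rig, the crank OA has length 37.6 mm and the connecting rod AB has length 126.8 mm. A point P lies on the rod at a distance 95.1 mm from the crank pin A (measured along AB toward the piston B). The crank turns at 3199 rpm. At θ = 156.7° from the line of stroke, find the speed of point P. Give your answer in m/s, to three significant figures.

ω = 335 rad/s.  Crank-pin speed |V_A| = rω = 12.596 m/s, perpendicular to OA.
Rod angle: sinφ = −(r/L) sinθ ⇒ φ = -6.736°; ω_rod = −rω cosθ/√(L²−r²sin²θ) = +91.87 rad/s.
V_P = V_A + ω_rod × AP, with AP = 0.0951 m along the rod.
Components: V_Px = −rω sinθ − a·ω_rod·sinφ = -3.9575 m/s;  V_Py = rω cosθ + a·ω_rod·cosφ = -2.8922 m/s.
|V_P| = √(V_Px² + V_Py²) = 4.9017 m/s.

4.90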